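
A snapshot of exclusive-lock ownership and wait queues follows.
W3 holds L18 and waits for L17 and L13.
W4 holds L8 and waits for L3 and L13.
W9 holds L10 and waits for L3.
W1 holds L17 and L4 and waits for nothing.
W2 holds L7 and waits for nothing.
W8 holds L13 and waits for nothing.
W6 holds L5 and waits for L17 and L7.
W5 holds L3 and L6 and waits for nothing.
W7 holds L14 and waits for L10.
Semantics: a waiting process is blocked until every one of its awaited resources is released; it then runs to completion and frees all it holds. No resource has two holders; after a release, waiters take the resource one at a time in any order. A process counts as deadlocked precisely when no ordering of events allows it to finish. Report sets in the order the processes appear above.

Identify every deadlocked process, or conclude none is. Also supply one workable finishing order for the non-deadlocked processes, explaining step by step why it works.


The deadlocked set is empty.
Key observation: there is no circular wait here — follow any chain and it reaches a process that is free to run now.
A valid finishing order for the others: W8, W1, W5, W3, W4, W2, W9, W7, W6.
Walking it through:
  W8: no waits; runs immediately, freeing L13
  W1: no waits; runs immediately, freeing L17 and L4
  W5: no waits; runs immediately, freeing L3 and L6
  run W3 (all its waits — L17 and L13 — are resolved); releases L18
  run W4 (all its waits — L3 and L13 — are resolved); releases L8
  W2: no waits; runs immediately, freeing L7
  run W9 (all its waits — L3 — are resolved); releases L10
  run W7 (all its waits — L10 — are resolved); releases L14
  run W6 (all its waits — L17 and L7 — are resolved); releases L5


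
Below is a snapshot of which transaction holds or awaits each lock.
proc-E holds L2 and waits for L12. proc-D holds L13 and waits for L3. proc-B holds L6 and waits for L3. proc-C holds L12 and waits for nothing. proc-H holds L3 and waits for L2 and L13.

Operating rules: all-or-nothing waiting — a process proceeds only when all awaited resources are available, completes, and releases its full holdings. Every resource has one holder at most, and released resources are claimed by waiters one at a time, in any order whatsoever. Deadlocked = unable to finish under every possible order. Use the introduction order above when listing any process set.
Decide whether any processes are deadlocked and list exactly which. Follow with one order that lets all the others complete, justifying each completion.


Deadlocked set: proc-D, proc-B and proc-H.
Key observation: the knot is the closed ring of waits proc-D -> proc-H -> proc-D; proc-B waits into the deadlock from upstream.
The rest can finish in the order proc-C, proc-E.
Step-by-step check:
  proc-C: no waits; runs immediately, freeing L12
  proc-E waits on L12 — all released -> runs and releases L2


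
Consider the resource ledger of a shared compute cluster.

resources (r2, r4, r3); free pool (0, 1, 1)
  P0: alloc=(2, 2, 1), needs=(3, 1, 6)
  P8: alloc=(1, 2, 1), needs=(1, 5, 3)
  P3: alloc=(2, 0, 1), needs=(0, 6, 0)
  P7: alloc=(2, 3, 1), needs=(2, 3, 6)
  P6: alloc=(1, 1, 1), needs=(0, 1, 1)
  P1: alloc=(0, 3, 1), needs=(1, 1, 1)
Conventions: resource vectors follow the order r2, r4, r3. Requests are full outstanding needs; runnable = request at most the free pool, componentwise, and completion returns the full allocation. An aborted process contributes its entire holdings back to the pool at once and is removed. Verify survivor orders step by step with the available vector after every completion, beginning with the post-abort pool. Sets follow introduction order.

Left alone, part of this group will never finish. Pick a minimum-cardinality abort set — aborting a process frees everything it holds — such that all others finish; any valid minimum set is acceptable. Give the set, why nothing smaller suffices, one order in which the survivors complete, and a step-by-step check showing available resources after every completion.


Minimum abort set: P0.
Key observation: P7 had no path to completion before; after the abort of P0 ((2, 2, 1) returned), step 5 is where it fits.
Why nothing smaller works: aborting no one leaves the state deadlocked as given.
The survivors complete as P1, P3, P6, P8, P7. Verifying each step (starting from the post-abort pool):
  pool = (2, 3, 2)
  P1: need (1, 1, 1) fits (2, 3, 2); releases (0, 3, 1), pool now (2, 6, 3)
  P3: need (0, 6, 0) fits (2, 6, 3); releases (2, 0, 1), pool now (4, 6, 4)
  P6: need (0, 1, 1) fits (4, 6, 4); releases (1, 1, 1), pool now (5, 7, 5)
  P8: need (1, 5, 3) fits (5, 7, 5); releases (1, 2, 1), pool now (6, 9, 6)
  P7: need (2, 3, 6) fits (6, 9, 6); releases (2, 3, 1), pool now (8, 12, 7)


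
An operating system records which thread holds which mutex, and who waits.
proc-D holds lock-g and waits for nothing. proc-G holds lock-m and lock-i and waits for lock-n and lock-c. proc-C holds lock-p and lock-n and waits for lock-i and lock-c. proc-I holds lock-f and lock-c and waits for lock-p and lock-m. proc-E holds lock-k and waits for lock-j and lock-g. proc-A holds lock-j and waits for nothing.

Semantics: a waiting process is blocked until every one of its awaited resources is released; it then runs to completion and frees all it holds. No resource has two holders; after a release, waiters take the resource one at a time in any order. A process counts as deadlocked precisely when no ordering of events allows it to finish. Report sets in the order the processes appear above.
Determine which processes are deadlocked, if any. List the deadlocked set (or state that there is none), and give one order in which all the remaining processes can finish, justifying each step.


Deadlocked set: proc-G, proc-C and proc-I.
Key observation: the loop proc-G -> proc-C -> proc-G blocks itself forever; proc-I is caught in further circular waits.
A valid finishing order for the others: proc-D, proc-A, proc-E.
Verifying each step:
  run proc-D (it waits on nothing); releases lock-g
  run proc-A (it waits on nothing); releases lock-j
  proc-E waits on lock-j and lock-g — all released -> runs and releases lock-k


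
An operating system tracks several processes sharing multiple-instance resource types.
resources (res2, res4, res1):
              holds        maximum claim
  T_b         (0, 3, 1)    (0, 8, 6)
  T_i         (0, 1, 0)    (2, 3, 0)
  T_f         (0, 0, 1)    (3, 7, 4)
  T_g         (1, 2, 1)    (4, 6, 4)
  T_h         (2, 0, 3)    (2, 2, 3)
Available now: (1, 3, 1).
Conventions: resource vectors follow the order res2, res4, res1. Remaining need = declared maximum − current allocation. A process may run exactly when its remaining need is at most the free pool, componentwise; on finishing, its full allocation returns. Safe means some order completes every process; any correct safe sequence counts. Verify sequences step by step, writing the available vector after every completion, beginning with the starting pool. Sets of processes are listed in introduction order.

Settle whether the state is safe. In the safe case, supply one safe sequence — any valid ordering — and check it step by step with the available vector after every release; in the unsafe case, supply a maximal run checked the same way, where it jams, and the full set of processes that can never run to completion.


SAFE, for example via the order T_h, T_i, T_g, T_b, T_f.
Key observation: the first exact fit in this order is T_g — it needs (3, 4, 3) with (3, 4, 4) free, meeting a requested resource to the last unit.
Step-by-step check:
  pool = (1, 3, 1)
  T_h needs (0, 2, 0) <= (1, 3, 1) -> finishes; pool += (2, 0, 3) = (3, 3, 4)
  T_i needs (2, 2, 0) <= (3, 3, 4) -> finishes; pool += (0, 1, 0) = (3, 4, 4)
  T_g needs (3, 4, 3) <= (3, 4, 4) -> finishes; pool += (1, 2, 1) = (4, 6, 5)
  T_b needs (0, 5, 5) <= (4, 6, 5) -> finishes; pool += (0, 3, 1) = (4, 9, 6)
  T_f needs (3, 7, 3) <= (4, 9, 6) -> finishes; pool += (0, 0, 1) = (4, 9, 7)


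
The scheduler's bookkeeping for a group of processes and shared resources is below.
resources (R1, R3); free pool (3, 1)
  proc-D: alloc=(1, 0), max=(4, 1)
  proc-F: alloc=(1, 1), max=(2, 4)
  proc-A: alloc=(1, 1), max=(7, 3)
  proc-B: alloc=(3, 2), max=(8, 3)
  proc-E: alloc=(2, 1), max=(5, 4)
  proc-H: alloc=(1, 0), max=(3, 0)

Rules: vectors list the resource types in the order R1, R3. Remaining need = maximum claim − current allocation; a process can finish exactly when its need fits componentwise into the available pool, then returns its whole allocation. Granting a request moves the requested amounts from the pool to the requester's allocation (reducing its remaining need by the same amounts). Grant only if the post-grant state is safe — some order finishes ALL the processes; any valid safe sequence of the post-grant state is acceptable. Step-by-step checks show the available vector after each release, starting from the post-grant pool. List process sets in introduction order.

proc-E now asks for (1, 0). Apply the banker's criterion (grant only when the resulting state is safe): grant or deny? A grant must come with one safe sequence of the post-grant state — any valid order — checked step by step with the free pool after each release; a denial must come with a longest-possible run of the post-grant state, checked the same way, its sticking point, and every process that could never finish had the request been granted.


DENY. Granting would leave the state unsafe.
Key observation: after proc-H, proc-D the pool peaks at (4, 1), and each blocked process is short somewhere: proc-F on R3; proc-A on R1, R3; proc-B on R1; proc-E on R3.
On the post-grant state, proc-H, proc-D is a maximal run — nothing extends it. Check, step by step:
  pool = (2, 1)
  proc-H needs (2, 0) <= (2, 1) -> finishes; pool += (1, 0) = (3, 1)
  proc-D needs (3, 1) <= (3, 1) -> finishes; pool += (1, 0) = (4, 1)
  blocked: proc-F wants (1, 3), pool (4, 1) — not enough R3
  blocked: proc-A wants (6, 2), pool (4, 1) — not enough R1 and R3
  blocked: proc-B wants (5, 1), pool (4, 1) — not enough R1
  blocked: proc-E wants (2, 3), pool (4, 1) — not enough R3
Processes that could never finish after the grant: proc-F, proc-A, proc-B and proc-E.


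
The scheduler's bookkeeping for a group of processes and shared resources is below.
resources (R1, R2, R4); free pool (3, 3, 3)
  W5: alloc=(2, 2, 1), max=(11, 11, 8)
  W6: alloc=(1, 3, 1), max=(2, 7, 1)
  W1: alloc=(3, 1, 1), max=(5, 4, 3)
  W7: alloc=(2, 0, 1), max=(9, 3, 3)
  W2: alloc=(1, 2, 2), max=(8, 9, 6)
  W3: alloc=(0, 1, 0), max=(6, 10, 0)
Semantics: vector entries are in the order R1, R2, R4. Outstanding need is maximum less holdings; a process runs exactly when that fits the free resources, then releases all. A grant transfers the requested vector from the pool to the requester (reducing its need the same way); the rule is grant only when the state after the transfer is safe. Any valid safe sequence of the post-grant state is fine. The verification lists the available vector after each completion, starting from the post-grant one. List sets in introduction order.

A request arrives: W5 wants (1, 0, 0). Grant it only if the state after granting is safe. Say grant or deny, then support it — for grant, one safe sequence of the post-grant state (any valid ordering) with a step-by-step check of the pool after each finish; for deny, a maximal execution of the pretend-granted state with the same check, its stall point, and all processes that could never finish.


DENY: after the grant no complete ordering would exist.
Key observation: after W1, W6 the pool peaks at (6, 7, 5), and each blocked process is short somewhere: W5 on R1, R2, R4; W7 on R1; W2 on R1; W3 on R2.
After a pretend grant, a maximal execution: W1, W6 — then nothing else fits. Step-by-step check:
  pool = (2, 3, 3)
  run W1 (needs (2, 3, 2), free (2, 3, 3)); after release of (3, 1, 1) the pool is (5, 4, 4)
  run W6 (needs (1, 4, 0), free (5, 4, 4)); after release of (1, 3, 1) the pool is (6, 7, 5)
  blocked: W5 wants (8, 9, 7), pool (6, 7, 5) — not enough R1, R2 and R4
  blocked: W7 wants (7, 3, 2), pool (6, 7, 5) — not enough R1
  blocked: W2 wants (7, 7, 4), pool (6, 7, 5) — not enough R1
  blocked: W3 wants (6, 9, 0), pool (6, 7, 5) — not enough R2
Processes that could never finish after the grant: W5, W7, W2 and W3.


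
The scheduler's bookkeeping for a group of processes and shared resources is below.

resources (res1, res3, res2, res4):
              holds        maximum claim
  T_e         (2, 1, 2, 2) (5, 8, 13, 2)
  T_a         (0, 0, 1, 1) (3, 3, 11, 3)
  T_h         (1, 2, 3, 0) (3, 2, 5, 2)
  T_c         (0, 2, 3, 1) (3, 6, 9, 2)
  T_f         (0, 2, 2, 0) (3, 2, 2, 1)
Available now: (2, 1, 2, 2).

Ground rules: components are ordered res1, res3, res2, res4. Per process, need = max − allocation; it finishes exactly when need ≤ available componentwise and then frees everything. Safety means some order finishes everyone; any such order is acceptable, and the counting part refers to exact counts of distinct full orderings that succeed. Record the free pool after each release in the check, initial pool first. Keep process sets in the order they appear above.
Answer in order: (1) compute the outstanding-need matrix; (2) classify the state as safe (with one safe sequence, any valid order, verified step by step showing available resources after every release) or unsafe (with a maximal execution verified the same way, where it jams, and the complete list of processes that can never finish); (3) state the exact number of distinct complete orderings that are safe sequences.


(1) Remaining need (order res1, res3, res2, res4):
  T_e: (3, 7, 11, 0)
  T_a: (3, 3, 10, 2)
  T_h: (2, 0, 2, 2)
  T_c: (3, 4, 6, 1)
  T_f: (3, 0, 0, 1)
(2) SAFE, for example via the order T_h, T_f, T_c, T_a, T_e.
Key observation: T_h is the earliest step where a requested resource binds exactly: need (2, 0, 2, 2), pool (2, 1, 2, 2) at its turn.
Step-by-step check:
  pool = (2, 1, 2, 2)
  T_h: need (2, 0, 2, 2) fits (2, 1, 2, 2); releases (1, 2, 3, 0), pool now (3, 3, 5, 2)
  T_f: need (3, 0, 0, 1) fits (3, 3, 5, 2); releases (0, 2, 2, 0), pool now (3, 5, 7, 2)
  T_c: need (3, 4, 6, 1) fits (3, 5, 7, 2); releases (0, 2, 3, 1), pool now (3, 7, 10, 3)
  T_a: need (3, 3, 10, 2) fits (3, 7, 10, 3); releases (0, 0, 1, 1), pool now (3, 7, 11, 4)
  T_e: need (3, 7, 11, 0) fits (3, 7, 11, 4); releases (2, 1, 2, 2), pool now (5, 8, 13, 6)
(3) Exactly 1 of the possible complete orderings is a safe sequence.


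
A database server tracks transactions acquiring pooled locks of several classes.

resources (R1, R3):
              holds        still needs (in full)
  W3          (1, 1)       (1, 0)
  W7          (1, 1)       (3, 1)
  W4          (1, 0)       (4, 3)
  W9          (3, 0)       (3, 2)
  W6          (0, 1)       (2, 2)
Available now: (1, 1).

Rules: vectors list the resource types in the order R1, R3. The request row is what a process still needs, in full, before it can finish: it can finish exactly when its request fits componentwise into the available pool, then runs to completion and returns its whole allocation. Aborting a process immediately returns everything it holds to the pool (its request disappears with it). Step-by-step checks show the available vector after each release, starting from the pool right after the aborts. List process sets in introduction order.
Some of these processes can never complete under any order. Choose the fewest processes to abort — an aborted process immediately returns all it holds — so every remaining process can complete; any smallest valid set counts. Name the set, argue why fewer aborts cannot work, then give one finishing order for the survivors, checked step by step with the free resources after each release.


The answer: abort W9.
Key observation: the returned (3, 0) from W9 is what brings W7 — unrunnable before, under any order — into play at step 3.
Why nothing smaller works: aborting no one leaves the state deadlocked as given.
One survivor order: W3, W6, W7, W4. Walking it through (post-abort pool first):
  pool = (4, 1)
  run W3 (needs (1, 0), free (4, 1)); after release of (1, 1) the pool is (5, 2)
  run W6 (needs (2, 2), free (5, 2)); after release of (0, 1) the pool is (5, 3)
  run W7 (needs (3, 1), free (5, 3)); after release of (1, 1) the pool is (6, 4)
  run W4 (needs (4, 3), free (6, 4)); after release of (1, 0) the pool is (7, 4)


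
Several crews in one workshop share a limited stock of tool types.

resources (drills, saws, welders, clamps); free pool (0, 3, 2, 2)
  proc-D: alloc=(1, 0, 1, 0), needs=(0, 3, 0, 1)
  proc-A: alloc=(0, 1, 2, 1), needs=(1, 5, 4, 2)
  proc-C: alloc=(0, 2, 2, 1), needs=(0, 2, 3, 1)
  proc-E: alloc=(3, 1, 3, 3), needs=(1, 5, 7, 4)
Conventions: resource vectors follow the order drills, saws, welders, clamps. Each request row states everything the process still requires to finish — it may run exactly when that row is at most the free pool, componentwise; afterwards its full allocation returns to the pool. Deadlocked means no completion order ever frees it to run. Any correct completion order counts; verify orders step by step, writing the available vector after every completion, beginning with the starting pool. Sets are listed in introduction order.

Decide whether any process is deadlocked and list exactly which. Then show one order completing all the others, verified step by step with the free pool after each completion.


The deadlocked set is empty.
Key observation: no deadlock: proc-D fits now, and the freed resources carry the rest through.
A valid finishing order for the others: proc-D, proc-C, proc-A, proc-E. Check, step by step:
  pool = (0, 3, 2, 2)
  proc-D: need (0, 3, 0, 1) fits (0, 3, 2, 2); releases (1, 0, 1, 0), pool now (1, 3, 3, 2)
  proc-C: need (0, 2, 3, 1) fits (1, 3, 3, 2); releases (0, 2, 2, 1), pool now (1, 5, 5, 3)
  proc-A: need (1, 5, 4, 2) fits (1, 5, 5, 3); releases (0, 1, 2, 1), pool now (1, 6, 7, 4)
  proc-E: need (1, 5, 7, 4) fits (1, 6, 7, 4); releases (3, 1, 3, 3), pool now (4, 7, 10, 7)


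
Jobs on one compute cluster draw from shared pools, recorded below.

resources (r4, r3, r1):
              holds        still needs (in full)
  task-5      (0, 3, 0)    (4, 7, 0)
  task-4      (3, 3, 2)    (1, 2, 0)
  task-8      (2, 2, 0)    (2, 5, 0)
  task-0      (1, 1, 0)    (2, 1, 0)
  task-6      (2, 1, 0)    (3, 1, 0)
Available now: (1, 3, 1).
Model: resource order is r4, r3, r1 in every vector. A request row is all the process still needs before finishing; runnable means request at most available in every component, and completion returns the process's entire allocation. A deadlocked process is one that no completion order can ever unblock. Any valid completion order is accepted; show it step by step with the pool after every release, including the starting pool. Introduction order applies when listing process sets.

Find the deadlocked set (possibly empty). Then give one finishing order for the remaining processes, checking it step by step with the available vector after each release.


No process is deadlocked.
Key observation: task-4 leads a chain of completions in which each release enables another process.
The rest can finish in the order task-4, task-0, task-8, task-6, task-5. Walking it through:
  pool = (1, 3, 1)
  task-4: need (1, 2, 0) fits (1, 3, 1); releases (3, 3, 2), pool now (4, 6, 3)
  task-0: need (2, 1, 0) fits (4, 6, 3); releases (1, 1, 0), pool now (5, 7, 3)
  task-8: need (2, 5, 0) fits (5, 7, 3); releases (2, 2, 0), pool now (7, 9, 3)
  task-6: need (3, 1, 0) fits (7, 9, 3); releases (2, 1, 0), pool now (9, 10, 3)
  task-5: need (4, 7, 0) fits (9, 10, 3); releases (0, 3, 0), pool now (9, 13, 3)


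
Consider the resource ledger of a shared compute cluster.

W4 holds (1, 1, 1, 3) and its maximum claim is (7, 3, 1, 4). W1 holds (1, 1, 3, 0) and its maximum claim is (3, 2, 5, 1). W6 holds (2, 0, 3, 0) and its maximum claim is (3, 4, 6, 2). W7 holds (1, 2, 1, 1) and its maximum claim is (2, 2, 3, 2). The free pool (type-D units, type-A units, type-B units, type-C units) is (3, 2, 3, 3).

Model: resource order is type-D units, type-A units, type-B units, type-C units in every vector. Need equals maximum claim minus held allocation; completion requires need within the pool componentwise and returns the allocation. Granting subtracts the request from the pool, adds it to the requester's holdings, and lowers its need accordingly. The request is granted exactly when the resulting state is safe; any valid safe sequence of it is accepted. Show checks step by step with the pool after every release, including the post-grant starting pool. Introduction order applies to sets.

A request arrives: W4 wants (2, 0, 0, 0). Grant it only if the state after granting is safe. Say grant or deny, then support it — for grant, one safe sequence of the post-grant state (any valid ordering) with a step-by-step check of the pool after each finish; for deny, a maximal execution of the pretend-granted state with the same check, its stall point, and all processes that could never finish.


GRANT — the state after the grant stays safe, e.g. via W7, W6, W4, W1.
Key observation: even at the reduced pool (1, 2, 3, 3), W7 fits immediately, so safety survives the grant.
Step-by-step check of the post-grant state:
  pool = (1, 2, 3, 3)
  W7 needs (1, 0, 2, 1) <= (1, 2, 3, 3) -> finishes; pool += (1, 2, 1, 1) = (2, 4, 4, 4)
  W6 needs (1, 4, 3, 2) <= (2, 4, 4, 4) -> finishes; pool += (2, 0, 3, 0) = (4, 4, 7, 4)
  W4 needs (4, 2, 0, 1) <= (4, 4, 7, 4) -> finishes; pool += (3, 1, 1, 3) = (7, 5, 8, 7)
  W1 needs (2, 1, 2, 1) <= (7, 5, 8, 7) -> finishes; pool += (1, 1, 3, 0) = (8, 6, 11, 7)


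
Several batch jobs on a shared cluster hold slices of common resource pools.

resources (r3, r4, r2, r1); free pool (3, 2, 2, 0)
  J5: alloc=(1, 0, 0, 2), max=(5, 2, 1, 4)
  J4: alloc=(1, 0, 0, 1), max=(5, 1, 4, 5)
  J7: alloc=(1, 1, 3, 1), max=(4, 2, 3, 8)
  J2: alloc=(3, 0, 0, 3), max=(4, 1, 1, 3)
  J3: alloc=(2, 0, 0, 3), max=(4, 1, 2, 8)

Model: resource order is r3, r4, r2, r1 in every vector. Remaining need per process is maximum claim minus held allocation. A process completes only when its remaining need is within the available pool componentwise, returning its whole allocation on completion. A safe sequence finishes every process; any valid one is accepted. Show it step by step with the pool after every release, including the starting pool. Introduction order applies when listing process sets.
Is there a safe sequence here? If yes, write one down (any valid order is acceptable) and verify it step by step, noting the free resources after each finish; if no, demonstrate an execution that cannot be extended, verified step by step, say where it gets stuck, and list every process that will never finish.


SAFE. One safe sequence: J2, J5, J3, J7, J4.
Key observation: at J5 the run first touches a limit — (4, 2, 1, 2) against (6, 2, 2, 3), exact on a resource it actually requests.
Verifying each step:
  pool = (3, 2, 2, 0)
  J2 needs (1, 1, 1, 0) <= (3, 2, 2, 0) -> finishes; pool += (3, 0, 0, 3) = (6, 2, 2, 3)
  J5 needs (4, 2, 1, 2) <= (6, 2, 2, 3) -> finishes; pool += (1, 0, 0, 2) = (7, 2, 2, 5)
  J3 needs (2, 1, 2, 5) <= (7, 2, 2, 5) -> finishes; pool += (2, 0, 0, 3) = (9, 2, 2, 8)
  J7 needs (3, 1, 0, 7) <= (9, 2, 2, 8) -> finishes; pool += (1, 1, 3, 1) = (10, 3, 5, 9)
  J4 needs (4, 1, 4, 4) <= (10, 3, 5, 9) -> finishes; pool += (1, 0, 0, 1) = (11, 3, 5, 10)


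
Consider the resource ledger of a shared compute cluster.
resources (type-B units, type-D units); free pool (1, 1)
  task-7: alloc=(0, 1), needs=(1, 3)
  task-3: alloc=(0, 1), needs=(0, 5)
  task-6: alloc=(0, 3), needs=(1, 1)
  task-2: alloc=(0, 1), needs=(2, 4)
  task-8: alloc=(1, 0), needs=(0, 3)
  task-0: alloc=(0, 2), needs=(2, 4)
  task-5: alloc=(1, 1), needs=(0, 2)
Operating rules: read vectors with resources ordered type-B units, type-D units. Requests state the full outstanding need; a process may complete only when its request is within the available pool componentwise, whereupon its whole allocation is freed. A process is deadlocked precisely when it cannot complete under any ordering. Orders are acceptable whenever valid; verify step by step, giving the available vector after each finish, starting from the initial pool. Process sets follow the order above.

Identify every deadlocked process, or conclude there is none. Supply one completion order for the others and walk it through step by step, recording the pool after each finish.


No process is deadlocked.
Key observation: there is always a runnable process — task-6 first — so the state unwinds completely.
A valid finishing order for the others: task-6, task-7, task-3, task-5, task-0, task-2, task-8. Walking it through:
  pool = (1, 1)
  task-6 needs (1, 1) <= (1, 1) -> finishes; pool += (0, 3) = (1, 4)
  task-7 needs (1, 3) <= (1, 4) -> finishes; pool += (0, 1) = (1, 5)
  task-3 needs (0, 5) <= (1, 5) -> finishes; pool += (0, 1) = (1, 6)
  task-5 needs (0, 2) <= (1, 6) -> finishes; pool += (1, 1) = (2, 7)
  task-0 needs (2, 4) <= (2, 7) -> finishes; pool += (0, 2) = (2, 9)
  task-2 needs (2, 4) <= (2, 9) -> finishes; pool += (0, 1) = (2, 10)
  task-8 needs (0, 3) <= (2, 10) -> finishes; pool += (1, 0) = (3, 10)


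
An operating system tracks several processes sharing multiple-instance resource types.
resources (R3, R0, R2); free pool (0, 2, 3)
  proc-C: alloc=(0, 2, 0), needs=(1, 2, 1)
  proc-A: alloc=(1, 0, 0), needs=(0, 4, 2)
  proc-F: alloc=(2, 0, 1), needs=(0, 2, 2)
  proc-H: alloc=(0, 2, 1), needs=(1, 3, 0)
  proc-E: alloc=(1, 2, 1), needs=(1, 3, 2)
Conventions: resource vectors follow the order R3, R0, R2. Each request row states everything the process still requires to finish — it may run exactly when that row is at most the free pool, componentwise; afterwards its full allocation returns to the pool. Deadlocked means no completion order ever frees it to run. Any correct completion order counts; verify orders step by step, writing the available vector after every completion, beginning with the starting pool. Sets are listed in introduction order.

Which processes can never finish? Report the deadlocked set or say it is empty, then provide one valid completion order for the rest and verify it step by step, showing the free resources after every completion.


Nothing here is deadlocked.
Key observation: the pool covers proc-F at once, and every later process fits after earlier releases.
One completion order for the rest: proc-F, proc-C, proc-A, proc-H, proc-E. Walking it through:
  pool = (0, 2, 3)
  proc-F needs (0, 2, 2) <= (0, 2, 3) -> finishes; pool += (2, 0, 1) = (2, 2, 4)
  proc-C needs (1, 2, 1) <= (2, 2, 4) -> finishes; pool += (0, 2, 0) = (2, 4, 4)
  proc-A needs (0, 4, 2) <= (2, 4, 4) -> finishes; pool += (1, 0, 0) = (3, 4, 4)
  proc-H needs (1, 3, 0) <= (3, 4, 4) -> finishes; pool += (0, 2, 1) = (3, 6, 5)
  proc-E needs (1, 3, 2) <= (3, 6, 5) -> finishes; pool += (1, 2, 1) = (4, 8, 6)


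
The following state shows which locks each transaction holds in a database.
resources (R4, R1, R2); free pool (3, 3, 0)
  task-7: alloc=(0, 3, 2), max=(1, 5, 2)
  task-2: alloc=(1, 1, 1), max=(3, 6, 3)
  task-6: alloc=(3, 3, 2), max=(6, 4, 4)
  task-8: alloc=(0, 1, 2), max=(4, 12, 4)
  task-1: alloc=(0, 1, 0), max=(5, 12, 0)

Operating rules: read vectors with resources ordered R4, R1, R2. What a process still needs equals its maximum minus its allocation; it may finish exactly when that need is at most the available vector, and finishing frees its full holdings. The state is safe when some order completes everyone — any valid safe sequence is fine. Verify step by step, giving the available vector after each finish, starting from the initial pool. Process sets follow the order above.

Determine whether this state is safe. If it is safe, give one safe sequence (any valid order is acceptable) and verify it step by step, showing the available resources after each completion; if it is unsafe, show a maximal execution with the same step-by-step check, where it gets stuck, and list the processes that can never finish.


The state is UNSAFE.
Key observation: the pool after task-7, task-6, task-2 is (7, 10, 5); every surviving request exceeds it in R1, so progress ends there.
Going as far as possible: task-7, task-6, task-2; after that, nothing fits. Check, step by step:
  pool = (3, 3, 0)
  task-7: need (1, 2, 0) fits (3, 3, 0); releases (0, 3, 2), pool now (3, 6, 2)
  task-6: need (3, 1, 2) fits (3, 6, 2); releases (3, 3, 2), pool now (6, 9, 4)
  task-2: need (2, 5, 2) fits (6, 9, 4); releases (1, 1, 1), pool now (7, 10, 5)
  blocked: task-8 wants (4, 11, 2), pool (7, 10, 5) — not enough R1
  blocked: task-1 wants (5, 11, 0), pool (7, 10, 5) — not enough R1
Never able to finish: task-8 and task-1.


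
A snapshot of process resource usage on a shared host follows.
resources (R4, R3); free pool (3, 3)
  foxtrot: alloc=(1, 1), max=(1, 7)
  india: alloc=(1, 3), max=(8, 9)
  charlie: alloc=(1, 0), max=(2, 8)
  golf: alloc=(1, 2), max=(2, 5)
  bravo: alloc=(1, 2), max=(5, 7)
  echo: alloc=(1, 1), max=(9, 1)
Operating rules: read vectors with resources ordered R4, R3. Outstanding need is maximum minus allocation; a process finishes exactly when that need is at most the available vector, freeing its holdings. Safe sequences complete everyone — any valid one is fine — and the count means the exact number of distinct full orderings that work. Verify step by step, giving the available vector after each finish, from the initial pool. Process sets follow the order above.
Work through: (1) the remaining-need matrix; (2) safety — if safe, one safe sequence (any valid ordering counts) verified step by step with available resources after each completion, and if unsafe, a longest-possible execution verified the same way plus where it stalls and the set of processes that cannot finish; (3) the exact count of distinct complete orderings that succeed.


(1) Remaining need (order R4, R3):
  foxtrot: (0, 6)
  india: (7, 6)
  charlie: (1, 8)
  golf: (1, 3)
  bravo: (4, 5)
  echo: (8, 0)
(2) SAFE. One safe sequence: golf, bravo, foxtrot, charlie, india, echo.
Key observation: golf marks the first exact bind of the order: its need (1, 3) fits the free (3, 3) with zero slack on a requested resource.
Verifying each step:
  pool = (3, 3)
  run golf (needs (1, 3), free (3, 3)); after release of (1, 2) the pool is (4, 5)
  run bravo (needs (4, 5), free (4, 5)); after release of (1, 2) the pool is (5, 7)
  run foxtrot (needs (0, 6), free (5, 7)); after release of (1, 1) the pool is (6, 8)
  run charlie (needs (1, 8), free (6, 8)); after release of (1, 0) the pool is (7, 8)
  run india (needs (7, 6), free (7, 8)); after release of (1, 3) the pool is (8, 11)
  run echo (needs (8, 0), free (8, 11)); after release of (1, 1) the pool is (9, 12)
(3) Exactly 1 of the possible complete orderings is a safe sequence.


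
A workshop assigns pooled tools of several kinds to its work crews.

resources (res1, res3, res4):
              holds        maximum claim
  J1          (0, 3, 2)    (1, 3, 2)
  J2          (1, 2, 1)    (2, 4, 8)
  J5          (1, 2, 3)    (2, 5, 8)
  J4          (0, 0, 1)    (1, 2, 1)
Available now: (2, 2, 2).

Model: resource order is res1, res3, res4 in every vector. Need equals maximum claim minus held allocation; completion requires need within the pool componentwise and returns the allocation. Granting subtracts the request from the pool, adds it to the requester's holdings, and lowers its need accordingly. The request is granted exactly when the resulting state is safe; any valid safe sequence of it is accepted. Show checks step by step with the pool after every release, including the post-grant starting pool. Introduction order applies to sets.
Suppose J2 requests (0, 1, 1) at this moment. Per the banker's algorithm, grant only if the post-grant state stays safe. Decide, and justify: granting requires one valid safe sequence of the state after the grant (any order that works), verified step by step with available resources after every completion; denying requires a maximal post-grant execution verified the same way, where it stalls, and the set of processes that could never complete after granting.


DENY. Granting would leave the state unsafe.
Key observation: the pool after J1, J4 is (2, 4, 4); every surviving request exceeds it in res4, so progress ends there.
On the post-grant state, J1, J4 is a maximal run — nothing extends it. Walking it through:
  pool = (2, 1, 1)
  run J1 (needs (1, 0, 0), free (2, 1, 1)); after release of (0, 3, 2) the pool is (2, 4, 3)
  run J4 (needs (1, 2, 0), free (2, 4, 3)); after release of (0, 0, 1) the pool is (2, 4, 4)
  J2 cannot run: need (1, 1, 6) vs free (2, 4, 4) (insufficient res4)
  J5 cannot run: need (1, 3, 5) vs free (2, 4, 4) (insufficient res4)
Had the request been granted, J2 and J5 could never finish.


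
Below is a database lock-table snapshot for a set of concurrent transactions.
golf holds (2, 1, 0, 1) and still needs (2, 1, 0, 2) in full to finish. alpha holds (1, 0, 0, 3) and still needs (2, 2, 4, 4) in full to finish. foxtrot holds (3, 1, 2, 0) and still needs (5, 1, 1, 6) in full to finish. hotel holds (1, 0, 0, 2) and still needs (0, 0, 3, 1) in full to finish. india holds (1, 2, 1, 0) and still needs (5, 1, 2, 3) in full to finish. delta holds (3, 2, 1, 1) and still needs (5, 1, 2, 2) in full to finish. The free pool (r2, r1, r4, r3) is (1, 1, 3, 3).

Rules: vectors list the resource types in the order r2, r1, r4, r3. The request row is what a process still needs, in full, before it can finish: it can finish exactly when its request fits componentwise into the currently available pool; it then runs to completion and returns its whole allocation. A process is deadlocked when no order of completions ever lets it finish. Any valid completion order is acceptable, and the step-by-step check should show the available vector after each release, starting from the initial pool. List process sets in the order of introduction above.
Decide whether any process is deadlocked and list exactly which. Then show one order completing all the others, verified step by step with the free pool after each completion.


The deadlocked set is alpha, foxtrot, india and delta.
Key observation: after hotel, golf the pool peaks at (4, 2, 3, 6), and each blocked process is short somewhere: alpha on r4; foxtrot on r2; india on r2; delta on r2.
A valid finishing order for the others: hotel, golf. Step-by-step check:
  pool = (1, 1, 3, 3)
  hotel needs (0, 0, 3, 1) <= (1, 1, 3, 3) -> finishes; pool += (1, 0, 0, 2) = (2, 1, 3, 5)
  golf needs (2, 1, 0, 2) <= (2, 1, 3, 5) -> finishes; pool += (2, 1, 0, 1) = (4, 2, 3, 6)
The blocked processes can never fit:
  blocked: alpha wants (2, 2, 4, 4), pool (4, 2, 3, 6) — not enough r4
  blocked: foxtrot wants (5, 1, 1, 6), pool (4, 2, 3, 6) — not enough r2
  blocked: india wants (5, 1, 2, 3), pool (4, 2, 3, 6) — not enough r2
  blocked: delta wants (5, 1, 2, 2), pool (4, 2, 3, 6) — not enough r2


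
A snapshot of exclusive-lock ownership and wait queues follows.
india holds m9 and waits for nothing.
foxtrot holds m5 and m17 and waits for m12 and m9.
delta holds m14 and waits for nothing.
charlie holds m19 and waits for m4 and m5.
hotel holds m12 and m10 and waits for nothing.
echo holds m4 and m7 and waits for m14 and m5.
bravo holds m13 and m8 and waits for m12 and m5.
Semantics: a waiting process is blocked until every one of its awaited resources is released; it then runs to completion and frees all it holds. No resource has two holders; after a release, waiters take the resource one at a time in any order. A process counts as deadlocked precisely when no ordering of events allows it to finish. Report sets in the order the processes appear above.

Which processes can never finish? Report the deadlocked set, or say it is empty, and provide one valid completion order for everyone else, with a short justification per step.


Nothing here is deadlocked.
Key observation: the wait relation is loop-free; peeling off processes with no waits unwinds the whole state.
The rest can finish in the order india, delta, hotel, foxtrot, echo, charlie, bravo.
Check, step by step:
  run india (it waits on nothing); releases m9
  run delta (it waits on nothing); releases m14
  run hotel (it waits on nothing); releases m12 and m10
  run foxtrot (all its waits — m12 and m9 — are resolved); releases m5 and m17
  run echo (all its waits — m14 and m5 — are resolved); releases m4 and m7
  run charlie (all its waits — m4 and m5 — are resolved); releases m19
  run bravo (all its waits — m12 and m5 — are resolved); releases m13 and m8


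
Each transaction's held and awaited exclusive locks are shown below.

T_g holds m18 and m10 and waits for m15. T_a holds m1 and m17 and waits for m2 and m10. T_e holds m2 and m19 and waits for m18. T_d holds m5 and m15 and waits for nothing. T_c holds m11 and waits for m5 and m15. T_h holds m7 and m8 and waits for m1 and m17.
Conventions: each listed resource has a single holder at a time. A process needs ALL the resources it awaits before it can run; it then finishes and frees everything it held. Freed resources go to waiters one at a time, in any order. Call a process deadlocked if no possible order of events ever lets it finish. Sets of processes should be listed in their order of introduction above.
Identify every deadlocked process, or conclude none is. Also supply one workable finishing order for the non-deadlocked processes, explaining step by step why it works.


The deadlocked set is empty.
Key observation: all waits point, directly or indirectly, at processes that can finish, so nothing is permanently blocked.
One completion order for the rest: T_d, T_g, T_e, T_a, T_c, T_h.
Walking it through:
  T_d waits on nothing -> runs at once and releases m5 and m15
  T_g: everything it awaited (m15) is free; runs, freeing m18 and m10
  T_e: everything it awaited (m18) is free; runs, freeing m2 and m19
  T_a: everything it awaited (m2 and m10) is free; runs, freeing m1 and m17
  T_c: everything it awaited (m5 and m15) is free; runs, freeing m11
  T_h: everything it awaited (m1 and m17) is free; runs, freeing m7 and m8


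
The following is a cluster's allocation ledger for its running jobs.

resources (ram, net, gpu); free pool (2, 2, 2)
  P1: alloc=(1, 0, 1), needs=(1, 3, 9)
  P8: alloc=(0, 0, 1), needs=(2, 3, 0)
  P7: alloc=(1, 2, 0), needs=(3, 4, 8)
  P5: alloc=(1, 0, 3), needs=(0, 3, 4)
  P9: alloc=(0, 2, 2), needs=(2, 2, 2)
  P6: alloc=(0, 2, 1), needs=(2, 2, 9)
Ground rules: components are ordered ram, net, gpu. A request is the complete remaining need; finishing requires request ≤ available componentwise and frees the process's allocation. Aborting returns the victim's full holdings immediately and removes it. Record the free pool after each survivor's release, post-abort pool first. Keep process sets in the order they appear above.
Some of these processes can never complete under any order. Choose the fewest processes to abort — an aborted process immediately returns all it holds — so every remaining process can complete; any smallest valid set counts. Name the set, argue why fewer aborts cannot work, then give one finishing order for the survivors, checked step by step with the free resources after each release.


The answer: abort P1.
Key observation: before aborting P1, P6 was permanently blocked — no order could ever run it; afterwards it completes at step 5.
No smaller set exists: with zero aborts the deadlock remains.
The survivors complete as P9, P5, P8, P7, P6. Walking it through (starting from the post-abort pool):
  pool = (3, 2, 3)
  run P9 (needs (2, 2, 2), free (3, 2, 3)); after release of (0, 2, 2) the pool is (3, 4, 5)
  run P5 (needs (0, 3, 4), free (3, 4, 5)); after release of (1, 0, 3) the pool is (4, 4, 8)
  run P8 (needs (2, 3, 0), free (4, 4, 8)); after release of (0, 0, 1) the pool is (4, 4, 9)
  run P7 (needs (3, 4, 8), free (4, 4, 9)); after release of (1, 2, 0) the pool is (5, 6, 9)
  run P6 (needs (2, 2, 9), free (5, 6, 9)); after release of (0, 2, 1) the pool is (5, 8, 10)


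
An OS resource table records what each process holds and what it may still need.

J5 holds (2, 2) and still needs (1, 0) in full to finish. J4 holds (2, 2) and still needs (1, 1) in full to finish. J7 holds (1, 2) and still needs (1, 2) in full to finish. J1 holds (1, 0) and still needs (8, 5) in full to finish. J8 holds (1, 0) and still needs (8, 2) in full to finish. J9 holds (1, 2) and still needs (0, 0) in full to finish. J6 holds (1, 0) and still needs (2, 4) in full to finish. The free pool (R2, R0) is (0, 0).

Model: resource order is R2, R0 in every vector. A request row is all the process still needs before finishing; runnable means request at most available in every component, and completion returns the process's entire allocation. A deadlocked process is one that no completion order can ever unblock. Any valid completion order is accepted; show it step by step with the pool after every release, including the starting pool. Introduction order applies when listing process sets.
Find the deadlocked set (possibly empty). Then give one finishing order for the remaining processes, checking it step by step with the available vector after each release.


The deadlocked set is J1 and J8.
Key observation: the pool after J9, J4, J5, J6, J7 is (7, 8); every surviving request exceeds it in R2, so progress ends there.
The rest can finish in the order J9, J4, J5, J6, J7. Check, step by step:
  pool = (0, 0)
  J9: need (0, 0) fits (0, 0); releases (1, 2), pool now (1, 2)
  J4: need (1, 1) fits (1, 2); releases (2, 2), pool now (3, 4)
  J5: need (1, 0) fits (3, 4); releases (2, 2), pool now (5, 6)
  J6: need (2, 4) fits (5, 6); releases (1, 0), pool now (6, 6)
  J7: need (1, 2) fits (6, 6); releases (1, 2), pool now (7, 8)
The stuck group stays short no matter what:
  J1 cannot run: need (8, 5) vs free (7, 8) (insufficient R2)
  J8 cannot run: need (8, 2) vs free (7, 8) (insufficient R2)
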